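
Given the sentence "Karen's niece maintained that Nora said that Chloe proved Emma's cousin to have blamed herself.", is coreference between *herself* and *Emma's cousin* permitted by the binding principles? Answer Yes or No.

Yes

*herself* is a reflexive; Principle A requires it to be bound within its binding domain — the clause headed by 'blamed'.
— Emma's cousin: subject of the clause headed by 'blamed'; c-commands the reflexive within its binding domain — allowed (Principle A).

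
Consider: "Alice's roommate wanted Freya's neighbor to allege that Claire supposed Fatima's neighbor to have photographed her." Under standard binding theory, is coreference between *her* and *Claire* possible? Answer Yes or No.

Yes

*Claire* is an R-expression; Principle C requires it to be free (not bound by any c-commanding expression).
— her: object of the clause headed by 'photographed'; the pronoun does not c-command the R-expression — coreference allowed.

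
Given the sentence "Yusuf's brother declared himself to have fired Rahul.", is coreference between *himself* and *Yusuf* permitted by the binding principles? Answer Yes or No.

No

*himself* is a reflexive; Principle A requires it to be bound within its binding domain — the matrix clause.
— Yusuf: possessor inside the subject DP of the matrix clause; does not c-command the reflexive — cannot bind it (Principle A).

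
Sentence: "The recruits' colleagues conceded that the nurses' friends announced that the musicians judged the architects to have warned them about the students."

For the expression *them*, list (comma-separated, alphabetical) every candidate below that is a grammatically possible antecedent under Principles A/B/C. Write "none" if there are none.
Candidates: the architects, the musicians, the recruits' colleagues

*them* is a pronoun; Principle B requires it to be free in its binding domain — the clause headed by 'warned'.
— the architects: subject of the clause headed by 'warned'; c-commands the pronoun within its binding domain — blocked (Principle B).
— the musicians: subject of the clause headed by 'judged'; c-commands the pronoun but lies outside its binding domain — allowed.
— the recruits' colleagues: subject of the matrix clause; c-commands the pronoun but lies outside its binding domain — allowed.

the musicians, the recruits' colleagues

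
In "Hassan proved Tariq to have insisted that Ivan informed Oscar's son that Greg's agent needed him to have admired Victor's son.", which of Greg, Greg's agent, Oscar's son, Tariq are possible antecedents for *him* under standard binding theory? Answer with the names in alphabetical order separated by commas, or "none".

Greg, Oscar's son, Tariq

*him* is a pronoun; Principle B requires it to be free in its binding domain — the clause headed by 'needed'.
— Greg: possessor inside the subject DP of the clause headed by 'needed'; does not c-command the pronoun — Principle B does not apply; allowed.
— Greg's agent: subject of the clause headed by 'needed'; c-commands the pronoun within its binding domain — blocked (Principle B).
— Oscar's son: object of the clause headed by 'informed'; c-commands the pronoun but lies outside its binding domain — allowed.
— Tariq: subject of the clause headed by 'insisted'; c-commands the pronoun but lies outside its binding domain — allowed.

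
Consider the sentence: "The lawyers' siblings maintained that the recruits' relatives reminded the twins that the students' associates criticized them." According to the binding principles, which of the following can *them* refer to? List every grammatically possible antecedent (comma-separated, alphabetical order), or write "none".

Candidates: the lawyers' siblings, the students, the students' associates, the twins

the lawyers' siblings, the students, the twins

*them* is a pronoun; Principle B requires it to be free in its binding domain — the clause headed by 'criticized'.
— the lawyers' siblings: subject of the matrix clause; c-commands the pronoun but lies outside its binding domain — allowed.
— the students: possessor inside the subject DP of the clause headed by 'criticized'; does not c-command the pronoun — Principle B does not apply; allowed.
— the students' associates: subject of the clause headed by 'criticized'; c-commands the pronoun within its binding domain — blocked (Principle B).
— the twins: object of the clause headed by 'reminded'; c-commands the pronoun but lies outside its binding domain — allowed.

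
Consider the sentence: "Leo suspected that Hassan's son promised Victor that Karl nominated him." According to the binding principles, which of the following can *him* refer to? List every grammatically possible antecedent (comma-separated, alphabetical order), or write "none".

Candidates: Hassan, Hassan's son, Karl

Hassan, Hassan's son

*him* is a pronoun; Principle B requires it to be free in its binding domain — the clause headed by 'nominated'.
— Hassan: possessor inside the subject DP of the clause headed by 'promised'; does not c-command the pronoun — Principle B does not apply; allowed.
— Hassan's son: subject of the clause headed by 'promised'; c-commands the pronoun but lies outside its binding domain — allowed.
— Karl: subject of the clause headed by 'nominated'; c-commands the pronoun within its binding domain — blocked (Principle B).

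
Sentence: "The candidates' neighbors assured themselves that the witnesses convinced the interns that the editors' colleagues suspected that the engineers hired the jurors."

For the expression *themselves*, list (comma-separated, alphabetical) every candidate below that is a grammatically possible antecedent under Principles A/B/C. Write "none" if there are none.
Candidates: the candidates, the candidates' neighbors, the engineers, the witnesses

the candidates' neighbors

*themselves* is a reflexive; Principle A requires it to be bound within its binding domain — the matrix clause.
— the candidates: possessor inside the subject DP of the matrix clause; does not c-command the reflexive — cannot bind it (Principle A).
— the candidates' neighbors: subject of the matrix clause; c-commands the reflexive within its binding domain — allowed (Principle A).
— the engineers: subject of the clause headed by 'hired'; does not c-command the reflexive — cannot bind it (Principle A).
— the witnesses: subject of the clause headed by 'convinced'; does not c-command the reflexive — cannot bind it (Principle A).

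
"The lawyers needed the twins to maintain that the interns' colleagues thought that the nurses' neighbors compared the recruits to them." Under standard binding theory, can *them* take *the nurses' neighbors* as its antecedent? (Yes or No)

*them* is a pronoun; Principle B requires it to be free in its binding domain — the clause headed by 'compared'.
— the nurses' neighbors: subject of the clause headed by 'compared'; c-commands the pronoun within its binding domain — blocked (Principle B).

No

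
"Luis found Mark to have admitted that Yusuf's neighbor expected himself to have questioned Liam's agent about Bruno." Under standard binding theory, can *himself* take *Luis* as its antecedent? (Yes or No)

No

*himself* is a reflexive; Principle A requires it to be bound within its binding domain — the clause headed by 'expected'.
— Luis: subject of the matrix clause; c-commands the reflexive but lies outside its binding domain — cannot bind it (Principle A).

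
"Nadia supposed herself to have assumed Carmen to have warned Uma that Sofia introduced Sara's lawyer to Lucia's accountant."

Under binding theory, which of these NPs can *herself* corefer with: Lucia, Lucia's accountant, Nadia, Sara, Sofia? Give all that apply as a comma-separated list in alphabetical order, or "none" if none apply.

Nadia

*herself* is a reflexive; Principle A requires it to be bound within its binding domain — the matrix clause.
— Lucia: possessor inside the second object DP of the clause headed by 'introduced'; does not c-command the reflexive — cannot bind it (Principle A).
— Lucia's accountant: second object of the clause headed by 'introduced'; does not c-command the reflexive — cannot bind it (Principle A).
— Nadia: subject of the matrix clause; c-commands the reflexive within its binding domain — allowed (Principle A).
— Sara: possessor inside the object DP of the clause headed by 'introduced'; does not c-command the reflexive — cannot bind it (Principle A).
— Sofia: subject of the clause headed by 'introduced'; does not c-command the reflexive — cannot bind it (Principle A).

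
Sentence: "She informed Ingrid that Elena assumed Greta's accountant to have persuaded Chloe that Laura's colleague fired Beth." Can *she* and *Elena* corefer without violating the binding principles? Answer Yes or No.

*Elena* is an R-expression; Principle C requires it to be free (not bound by any c-commanding expression).
— she: subject of the matrix clause; the pronoun c-commands the R-expression — coreference blocked (Principle C).

No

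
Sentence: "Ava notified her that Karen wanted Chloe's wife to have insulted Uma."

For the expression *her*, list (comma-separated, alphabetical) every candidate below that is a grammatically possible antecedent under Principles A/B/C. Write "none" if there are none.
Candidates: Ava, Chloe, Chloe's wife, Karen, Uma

*her* is a pronoun; Principle B requires it to be free in its binding domain — the matrix clause.
— Ava: subject of the matrix clause; c-commands the pronoun within its binding domain — blocked (Principle B).
— Chloe: possessor inside the subject DP of the clause headed by 'insulted'; is c-commanded by the pronoun; coreference would bind this R-expression — blocked (Principle C).
— Chloe's wife: subject of the clause headed by 'insulted'; is c-commanded by the pronoun; coreference would bind this R-expression — blocked (Principle C).
— Karen: subject of the clause headed by 'wanted'; is c-commanded by the pronoun; coreference would bind this R-expression — blocked (Principle C).
— Uma: object of the clause headed by 'insulted'; is c-commanded by the pronoun; coreference would bind this R-expression — blocked (Principle C).

none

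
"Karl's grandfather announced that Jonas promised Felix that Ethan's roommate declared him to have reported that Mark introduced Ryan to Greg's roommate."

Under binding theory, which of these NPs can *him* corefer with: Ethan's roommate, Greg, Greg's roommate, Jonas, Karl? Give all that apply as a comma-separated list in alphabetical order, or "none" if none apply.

*him* is a pronoun; Principle B requires it to be free in its binding domain — the clause headed by 'declared'.
— Ethan's roommate: subject of the clause headed by 'declared'; c-commands the pronoun within its binding domain — blocked (Principle B).
— Greg: possessor inside the second object DP of the clause headed by 'introduced'; is c-commanded by the pronoun; coreference would bind this R-expression — blocked (Principle C).
— Greg's roommate: second object of the clause headed by 'introduced'; is c-commanded by the pronoun; coreference would bind this R-expression — blocked (Principle C).
— Jonas: subject of the clause headed by 'promised'; c-commands the pronoun but lies outside its binding domain — allowed.
— Karl: possessor inside the subject DP of the matrix clause; does not c-command the pronoun — Principle B does not apply; allowed.

Jonas, Karl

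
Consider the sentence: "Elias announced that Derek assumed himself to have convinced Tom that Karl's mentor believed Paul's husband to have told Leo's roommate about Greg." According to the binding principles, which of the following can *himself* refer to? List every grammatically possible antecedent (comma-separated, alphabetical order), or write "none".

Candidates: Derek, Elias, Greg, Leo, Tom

*himself* is a reflexive; Principle A requires it to be bound within its binding domain — the clause headed by 'assumed'.
— Derek: subject of the clause headed by 'assumed'; c-commands the reflexive within its binding domain — allowed (Principle A).
— Elias: subject of the matrix clause; c-commands the reflexive but lies outside its binding domain — cannot bind it (Principle A).
— Greg: second object of the clause headed by 'told'; does not c-command the reflexive — cannot bind it (Principle A).
— Leo: possessor inside the object DP of the clause headed by 'told'; does not c-command the reflexive — cannot bind it (Principle A).
— Tom: object of the clause headed by 'convinced'; does not c-command the reflexive — cannot bind it (Principle A).

Derek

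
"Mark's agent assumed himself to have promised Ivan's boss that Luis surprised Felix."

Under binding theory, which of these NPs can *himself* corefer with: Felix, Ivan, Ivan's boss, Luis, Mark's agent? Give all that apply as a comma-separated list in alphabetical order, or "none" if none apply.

Mark's agent

*himself* is a reflexive; Principle A requires it to be bound within its binding domain — the matrix clause.
— Felix: object of the clause headed by 'surprised'; does not c-command the reflexive — cannot bind it (Principle A).
— Ivan: possessor inside the object DP of the clause headed by 'promised'; does not c-command the reflexive — cannot bind it (Principle A).
— Ivan's boss: object of the clause headed by 'promised'; does not c-command the reflexive — cannot bind it (Principle A).
— Luis: subject of the clause headed by 'surprised'; does not c-command the reflexive — cannot bind it (Principle A).
— Mark's agent: subject of the matrix clause; c-commands the reflexive within its binding domain — allowed (Principle A).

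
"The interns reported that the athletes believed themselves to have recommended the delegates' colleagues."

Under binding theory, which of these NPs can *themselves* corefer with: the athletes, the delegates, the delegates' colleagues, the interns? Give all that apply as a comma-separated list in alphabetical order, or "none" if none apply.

the athletes

*themselves* is a reflexive; Principle A requires it to be bound within its binding domain — the clause headed by 'believed'.
— the athletes: subject of the clause headed by 'believed'; c-commands the reflexive within its binding domain — allowed (Principle A).
— the delegates: possessor inside the object DP of the clause headed by 'recommended'; does not c-command the reflexive — cannot bind it (Principle A).
— the delegates' colleagues: object of the clause headed by 'recommended'; does not c-command the reflexive — cannot bind it (Principle A).
— the interns: subject of the matrix clause; c-commands the reflexive but lies outside its binding domain — cannot bind it (Principle A).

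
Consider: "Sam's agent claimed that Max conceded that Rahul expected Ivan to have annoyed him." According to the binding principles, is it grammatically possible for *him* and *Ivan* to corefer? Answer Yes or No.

No

*him* is a pronoun; Principle B requires it to be free in its binding domain — the clause headed by 'annoyed'.
— Ivan: subject of the clause headed by 'annoyed'; c-commands the pronoun within its binding domain — blocked (Principle B).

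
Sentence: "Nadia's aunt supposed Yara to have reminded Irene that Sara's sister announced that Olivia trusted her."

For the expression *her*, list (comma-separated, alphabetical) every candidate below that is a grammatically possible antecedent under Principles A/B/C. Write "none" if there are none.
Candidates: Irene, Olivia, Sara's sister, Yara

*her* is a pronoun; Principle B requires it to be free in its binding domain — the clause headed by 'trusted'.
— Irene: object of the clause headed by 'reminded'; c-commands the pronoun but lies outside its binding domain — allowed.
— Olivia: subject of the clause headed by 'trusted'; c-commands the pronoun within its binding domain — blocked (Principle B).
— Sara's sister: subject of the clause headed by 'announced'; c-commands the pronoun but lies outside its binding domain — allowed.
— Yara: subject of the clause headed by 'reminded'; c-commands the pronoun but lies outside its binding domain — allowed.

Irene, Sara's sister, Yara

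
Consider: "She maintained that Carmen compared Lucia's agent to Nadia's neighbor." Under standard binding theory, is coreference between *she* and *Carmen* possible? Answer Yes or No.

*Carmen* is an R-expression; Principle C requires it to be free (not bound by any c-commanding expression).
— she: subject of the matrix clause; the pronoun c-commands the R-expression — coreference blocked (Principle C).

No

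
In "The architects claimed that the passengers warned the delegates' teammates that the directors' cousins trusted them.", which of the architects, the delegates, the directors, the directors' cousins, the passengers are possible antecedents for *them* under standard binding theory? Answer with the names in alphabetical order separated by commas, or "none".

*them* is a pronoun; Principle B requires it to be free in its binding domain — the clause headed by 'trusted'.
— the architects: subject of the matrix clause; c-commands the pronoun but lies outside its binding domain — allowed.
— the delegates: possessor inside the object DP of the clause headed by 'warned'; does not c-command the pronoun — Principle B does not apply; allowed.
— the directors: possessor inside the subject DP of the clause headed by 'trusted'; does not c-command the pronoun — Principle B does not apply; allowed.
— the directors' cousins: subject of the clause headed by 'trusted'; c-commands the pronoun within its binding domain — blocked (Principle B).
— the passengers: subject of the clause headed by 'warned'; c-commands the pronoun but lies outside its binding domain — allowed.

the architects, the delegates, the directors, the passengers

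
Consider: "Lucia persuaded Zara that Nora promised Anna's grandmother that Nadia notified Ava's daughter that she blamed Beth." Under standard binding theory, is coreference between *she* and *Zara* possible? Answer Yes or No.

Yes

*Zara* is an R-expression; Principle C requires it to be free (not bound by any c-commanding expression).
— she: subject of the clause headed by 'blamed'; the pronoun does not c-command the R-expression — coreference allowed.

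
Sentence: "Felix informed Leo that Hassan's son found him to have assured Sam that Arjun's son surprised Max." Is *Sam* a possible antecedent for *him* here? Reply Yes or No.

*him* is a pronoun; Principle B requires it to be free in its binding domain — the clause headed by 'found'.
— Sam: object of the clause headed by 'assured'; is c-commanded by the pronoun; coreference would bind this R-expression — blocked (Principle C).

No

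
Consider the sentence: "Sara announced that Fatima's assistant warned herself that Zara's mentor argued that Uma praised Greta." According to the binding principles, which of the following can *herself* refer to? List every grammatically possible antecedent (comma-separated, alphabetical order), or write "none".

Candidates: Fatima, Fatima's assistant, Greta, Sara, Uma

*herself* is a reflexive; Principle A requires it to be bound within its binding domain — the clause headed by 'warned'.
— Fatima: possessor inside the subject DP of the clause headed by 'warned'; does not c-command the reflexive — cannot bind it (Principle A).
— Fatima's assistant: subject of the clause headed by 'warned'; c-commands the reflexive within its binding domain — allowed (Principle A).
— Greta: object of the clause headed by 'praised'; does not c-command the reflexive — cannot bind it (Principle A).
— Sara: subject of the matrix clause; c-commands the reflexive but lies outside its binding domain — cannot bind it (Principle A).
— Uma: subject of the clause headed by 'praised'; does not c-command the reflexive — cannot bind it (Principle A).

Fatima's assistant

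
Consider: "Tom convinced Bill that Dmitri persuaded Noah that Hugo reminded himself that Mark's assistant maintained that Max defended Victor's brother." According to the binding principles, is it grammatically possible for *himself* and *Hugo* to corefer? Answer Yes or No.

*himself* is a reflexive; Principle A requires it to be bound within its binding domain — the clause headed by 'reminded'.
— Hugo: subject of the clause headed by 'reminded'; c-commands the reflexive within its binding domain — allowed (Principle A).

Yes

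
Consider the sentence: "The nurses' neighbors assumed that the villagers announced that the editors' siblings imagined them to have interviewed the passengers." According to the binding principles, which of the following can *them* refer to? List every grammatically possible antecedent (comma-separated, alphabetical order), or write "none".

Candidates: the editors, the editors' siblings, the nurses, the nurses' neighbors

*them* is a pronoun; Principle B requires it to be free in its binding domain — the clause headed by 'imagined'.
— the editors: possessor inside the subject DP of the clause headed by 'imagined'; does not c-command the pronoun — Principle B does not apply; allowed.
— the editors' siblings: subject of the clause headed by 'imagined'; c-commands the pronoun within its binding domain — blocked (Principle B).
— the nurses: possessor inside the subject DP of the matrix clause; does not c-command the pronoun — Principle B does not apply; allowed.
— the nurses' neighbors: subject of the matrix clause; c-commands the pronoun but lies outside its binding domain — allowed.

the editors, the nurses, the nurses' neighbors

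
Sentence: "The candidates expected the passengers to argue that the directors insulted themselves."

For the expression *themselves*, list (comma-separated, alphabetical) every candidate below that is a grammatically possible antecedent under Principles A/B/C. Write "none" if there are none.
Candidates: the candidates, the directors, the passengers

*themselves* is a reflexive; Principle A requires it to be bound within its binding domain — the clause headed by 'insulted'.
— the candidates: subject of the matrix clause; c-commands the reflexive but lies outside its binding domain — cannot bind it (Principle A).
— the directors: subject of the clause headed by 'insulted'; c-commands the reflexive within its binding domain — allowed (Principle A).
— the passengers: subject of the clause headed by 'argue'; c-commands the reflexive but lies outside its binding domain — cannot bind it (Principle A).

the directors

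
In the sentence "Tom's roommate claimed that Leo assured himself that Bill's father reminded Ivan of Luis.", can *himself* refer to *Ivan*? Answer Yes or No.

No

*himself* is a reflexive; Principle A requires it to be bound within its binding domain — the clause headed by 'assured'.
— Ivan: object of the clause headed by 'reminded'; does not c-command the reflexive — cannot bind it (Principle A).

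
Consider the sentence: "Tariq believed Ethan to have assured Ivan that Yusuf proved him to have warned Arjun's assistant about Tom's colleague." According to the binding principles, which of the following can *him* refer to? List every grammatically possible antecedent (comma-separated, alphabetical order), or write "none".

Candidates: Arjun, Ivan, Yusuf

*him* is a pronoun; Principle B requires it to be free in its binding domain — the clause headed by 'proved'.
— Arjun: possessor inside the object DP of the clause headed by 'warned'; is c-commanded by the pronoun; coreference would bind this R-expression — blocked (Principle C).
— Ivan: object of the clause headed by 'assured'; c-commands the pronoun but lies outside its binding domain — allowed.
— Yusuf: subject of the clause headed by 'proved'; c-commands the pronoun within its binding domain — blocked (Principle B).

Ivan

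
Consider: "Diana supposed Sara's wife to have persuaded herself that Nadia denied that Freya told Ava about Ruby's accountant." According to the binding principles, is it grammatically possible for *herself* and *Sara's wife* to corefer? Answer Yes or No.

*herself* is a reflexive; Principle A requires it to be bound within its binding domain — the clause headed by 'persuaded'.
— Sara's wife: subject of the clause headed by 'persuaded'; c-commands the reflexive within its binding domain — allowed (Principle A).

Yes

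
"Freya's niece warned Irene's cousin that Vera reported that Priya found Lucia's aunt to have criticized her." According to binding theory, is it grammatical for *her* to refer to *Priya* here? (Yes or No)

Yes

*Priya* is an R-expression; Principle C requires it to be free (not bound by any c-commanding expression).
— her: object of the clause headed by 'criticized'; the pronoun does not c-command the R-expression — coreference allowed.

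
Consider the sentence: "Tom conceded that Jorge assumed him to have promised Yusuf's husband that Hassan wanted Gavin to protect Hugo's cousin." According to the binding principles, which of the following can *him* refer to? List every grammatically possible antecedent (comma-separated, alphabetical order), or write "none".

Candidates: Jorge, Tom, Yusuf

Tom

*him* is a pronoun; Principle B requires it to be free in its binding domain — the clause headed by 'assumed'.
— Jorge: subject of the clause headed by 'assumed'; c-commands the pronoun within its binding domain — blocked (Principle B).
— Tom: subject of the matrix clause; c-commands the pronoun but lies outside its binding domain — allowed.
— Yusuf: possessor inside the object DP of the clause headed by 'promised'; is c-commanded by the pronoun; coreference would bind this R-expression — blocked (Principle C).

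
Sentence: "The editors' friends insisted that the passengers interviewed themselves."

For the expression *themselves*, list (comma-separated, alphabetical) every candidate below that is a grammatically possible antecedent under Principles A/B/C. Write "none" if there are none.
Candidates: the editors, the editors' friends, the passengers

*themselves* is a reflexive; Principle A requires it to be bound within its binding domain — the clause headed by 'interviewed'.
— the editors: possessor inside the subject DP of the matrix clause; does not c-command the reflexive — cannot bind it (Principle A).
— the editors' friends: subject of the matrix clause; c-commands the reflexive but lies outside its binding domain — cannot bind it (Principle A).
— the passengers: subject of the clause headed by 'interviewed'; c-commands the reflexive within its binding domain — allowed (Principle A).

the passengers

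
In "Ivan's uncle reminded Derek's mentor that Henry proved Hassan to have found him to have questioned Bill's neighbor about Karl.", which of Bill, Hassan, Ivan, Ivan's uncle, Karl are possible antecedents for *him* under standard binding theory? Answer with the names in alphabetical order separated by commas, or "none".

*him* is a pronoun; Principle B requires it to be free in its binding domain — the clause headed by 'found'.
— Bill: possessor inside the object DP of the clause headed by 'questioned'; is c-commanded by the pronoun; coreference would bind this R-expression — blocked (Principle C).
— Hassan: subject of the clause headed by 'found'; c-commands the pronoun within its binding domain — blocked (Principle B).
— Ivan: possessor inside the subject DP of the matrix clause; does not c-command the pronoun — Principle B does not apply; allowed.
— Ivan's uncle: subject of the matrix clause; c-commands the pronoun but lies outside its binding domain — allowed.
— Karl: second object of the clause headed by 'questioned'; is c-commanded by the pronoun; coreference would bind this R-expression — blocked (Principle C).

Ivan, Ivan's uncle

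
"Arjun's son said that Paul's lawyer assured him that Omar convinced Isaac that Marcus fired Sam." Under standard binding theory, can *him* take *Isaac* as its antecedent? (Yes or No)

*him* is a pronoun; Principle B requires it to be free in its binding domain — the clause headed by 'assured'.
— Isaac: object of the clause headed by 'convinced'; is c-commanded by the pronoun; coreference would bind this R-expression — blocked (Principle C).

No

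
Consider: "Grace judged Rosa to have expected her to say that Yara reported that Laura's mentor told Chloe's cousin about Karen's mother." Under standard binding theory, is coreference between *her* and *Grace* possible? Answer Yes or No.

*Grace* is an R-expression; Principle C requires it to be free (not bound by any c-commanding expression).
— her: subject of the clause headed by 'say'; the pronoun does not c-command the R-expression — coreference allowed.

Yes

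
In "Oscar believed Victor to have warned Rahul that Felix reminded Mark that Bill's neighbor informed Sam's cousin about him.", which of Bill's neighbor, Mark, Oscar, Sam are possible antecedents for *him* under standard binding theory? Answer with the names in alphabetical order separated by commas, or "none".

Mark, Oscar, Sam

*him* is a pronoun; Principle B requires it to be free in its binding domain — the clause headed by 'informed'.
— Bill's neighbor: subject of the clause headed by 'informed'; c-commands the pronoun within its binding domain — blocked (Principle B).
— Mark: object of the clause headed by 'reminded'; c-commands the pronoun but lies outside its binding domain — allowed.
— Oscar: subject of the matrix clause; c-commands the pronoun but lies outside its binding domain — allowed.
— Sam: possessor inside the object DP of the clause headed by 'informed'; does not c-command the pronoun — Principle B does not apply; allowed.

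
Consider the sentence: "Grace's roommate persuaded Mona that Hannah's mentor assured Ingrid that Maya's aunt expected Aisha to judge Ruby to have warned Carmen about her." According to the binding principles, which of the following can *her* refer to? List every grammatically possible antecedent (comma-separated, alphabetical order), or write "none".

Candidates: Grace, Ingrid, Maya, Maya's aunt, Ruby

Grace, Ingrid, Maya, Maya's aunt

*her* is a pronoun; Principle B requires it to be free in its binding domain — the clause headed by 'warned'.
— Grace: possessor inside the subject DP of the matrix clause; does not c-command the pronoun — Principle B does not apply; allowed.
— Ingrid: object of the clause headed by 'assured'; c-commands the pronoun but lies outside its binding domain — allowed.
— Maya: possessor inside the subject DP of the clause headed by 'expected'; does not c-command the pronoun — Principle B does not apply; allowed.
— Maya's aunt: subject of the clause headed by 'expected'; c-commands the pronoun but lies outside its binding domain — allowed.
— Ruby: subject of the clause headed by 'warned'; c-commands the pronoun within its binding domain — blocked (Principle B).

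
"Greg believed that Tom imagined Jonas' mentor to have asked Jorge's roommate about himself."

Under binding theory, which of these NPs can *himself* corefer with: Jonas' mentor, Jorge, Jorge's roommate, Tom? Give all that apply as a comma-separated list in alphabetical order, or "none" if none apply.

*himself* is a reflexive; Principle A requires it to be bound within its binding domain — the clause headed by 'asked'.
— Jonas' mentor: subject of the clause headed by 'asked'; c-commands the reflexive within its binding domain — allowed (Principle A).
— Jorge: possessor inside the object DP of the clause headed by 'asked'; does not c-command the reflexive — cannot bind it (Principle A).
— Jorge's roommate: object of the clause headed by 'asked'; c-commands the reflexive within its binding domain — allowed (Principle A).
— Tom: subject of the clause headed by 'imagined'; c-commands the reflexive but lies outside its binding domain — cannot bind it (Principle A).

Jonas' mentor, Jorge's roommate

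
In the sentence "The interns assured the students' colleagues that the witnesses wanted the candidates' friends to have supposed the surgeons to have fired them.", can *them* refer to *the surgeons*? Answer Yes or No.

No

*them* is a pronoun; Principle B requires it to be free in its binding domain — the clause headed by 'fired'.
— the surgeons: subject of the clause headed by 'fired'; c-commands the pronoun within its binding domain — blocked (Principle B).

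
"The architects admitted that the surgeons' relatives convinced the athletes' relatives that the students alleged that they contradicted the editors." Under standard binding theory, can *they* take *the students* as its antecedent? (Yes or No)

Yes

*they* is a pronoun; Principle B requires it to be free in its binding domain — the clause headed by 'contradicted'.
— the students: subject of the clause headed by 'alleged'; c-commands the pronoun but lies outside its binding domain — allowed.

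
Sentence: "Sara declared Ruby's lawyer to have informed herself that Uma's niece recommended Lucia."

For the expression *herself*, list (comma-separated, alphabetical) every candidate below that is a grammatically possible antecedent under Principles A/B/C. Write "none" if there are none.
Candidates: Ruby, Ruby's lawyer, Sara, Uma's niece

*herself* is a reflexive; Principle A requires it to be bound within its binding domain — the clause headed by 'informed'.
— Ruby: possessor inside the subject DP of the clause headed by 'informed'; does not c-command the reflexive — cannot bind it (Principle A).
— Ruby's lawyer: subject of the clause headed by 'informed'; c-commands the reflexive within its binding domain — allowed (Principle A).
— Sara: subject of the matrix clause; c-commands the reflexive but lies outside its binding domain — cannot bind it (Principle A).
— Uma's niece: subject of the clause headed by 'recommended'; does not c-command the reflexive — cannot bind it (Principle A).

Ruby's lawyer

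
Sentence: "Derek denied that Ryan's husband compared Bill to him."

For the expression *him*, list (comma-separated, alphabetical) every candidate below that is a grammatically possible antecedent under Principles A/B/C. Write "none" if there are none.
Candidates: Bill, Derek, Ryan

Derek, Ryan

*him* is a pronoun; Principle B requires it to be free in its binding domain — the clause headed by 'compared'.
— Bill: object of the clause headed by 'compared'; c-commands the pronoun within its binding domain — blocked (Principle B).
— Derek: subject of the matrix clause; c-commands the pronoun but lies outside its binding domain — allowed.
— Ryan: possessor inside the subject DP of the clause headed by 'compared'; does not c-command the pronoun — Principle B does not apply; allowed.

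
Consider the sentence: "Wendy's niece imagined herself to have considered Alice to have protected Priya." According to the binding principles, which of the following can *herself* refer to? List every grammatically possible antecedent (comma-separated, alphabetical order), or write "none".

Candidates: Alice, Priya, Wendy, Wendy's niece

Wendy's niece

*herself* is a reflexive; Principle A requires it to be bound within its binding domain — the matrix clause.
— Alice: subject of the clause headed by 'protected'; does not c-command the reflexive — cannot bind it (Principle A).
— Priya: object of the clause headed by 'protected'; does not c-command the reflexive — cannot bind it (Principle A).
— Wendy: possessor inside the subject DP of the matrix clause; does not c-command the reflexive — cannot bind it (Principle A).
— Wendy's niece: subject of the matrix clause; c-commands the reflexive within its binding domain — allowed (Principle A).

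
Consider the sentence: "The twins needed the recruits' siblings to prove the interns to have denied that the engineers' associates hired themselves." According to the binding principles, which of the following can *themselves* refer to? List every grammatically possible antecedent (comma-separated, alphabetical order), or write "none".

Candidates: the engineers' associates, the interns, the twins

the engineers' associates

*themselves* is a reflexive; Principle A requires it to be bound within its binding domain — the clause headed by 'hired'.
— the engineers' associates: subject of the clause headed by 'hired'; c-commands the reflexive within its binding domain — allowed (Principle A).
— the interns: subject of the clause headed by 'denied'; c-commands the reflexive but lies outside its binding domain — cannot bind it (Principle A).
— the twins: subject of the matrix clause; c-commands the reflexive but lies outside its binding domain — cannot bind it (Principle A).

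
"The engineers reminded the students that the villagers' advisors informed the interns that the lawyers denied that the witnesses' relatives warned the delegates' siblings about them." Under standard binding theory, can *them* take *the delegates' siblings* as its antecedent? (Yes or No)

*them* is a pronoun; Principle B requires it to be free in its binding domain — the clause headed by 'warned'.
— the delegates' siblings: object of the clause headed by 'warned'; c-commands the pronoun within its binding domain — blocked (Principle B).

No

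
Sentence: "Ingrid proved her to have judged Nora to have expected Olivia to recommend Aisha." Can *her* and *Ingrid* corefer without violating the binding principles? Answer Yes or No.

*Ingrid* is an R-expression; Principle C requires it to be free (not bound by any c-commanding expression).
— her: subject of the clause headed by 'judged'; the R-expression locally c-commands the pronoun — coreference blocked (Principle B on the pronoun).

No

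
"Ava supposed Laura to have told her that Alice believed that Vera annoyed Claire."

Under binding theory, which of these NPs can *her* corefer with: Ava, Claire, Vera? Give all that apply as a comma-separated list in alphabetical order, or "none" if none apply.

Ava

*her* is a pronoun; Principle B requires it to be free in its binding domain — the clause headed by 'told'.
— Ava: subject of the matrix clause; c-commands the pronoun but lies outside its binding domain — allowed.
— Claire: object of the clause headed by 'annoyed'; is c-commanded by the pronoun; coreference would bind this R-expression — blocked (Principle C).
— Vera: subject of the clause headed by 'annoyed'; is c-commanded by the pronoun; coreference would bind this R-expression — blocked (Principle C).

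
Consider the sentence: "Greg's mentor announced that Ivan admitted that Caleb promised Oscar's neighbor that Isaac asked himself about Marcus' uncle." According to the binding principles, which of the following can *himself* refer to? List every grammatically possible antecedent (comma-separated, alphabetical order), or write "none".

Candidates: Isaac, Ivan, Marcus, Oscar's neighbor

*himself* is a reflexive; Principle A requires it to be bound within its binding domain — the clause headed by 'asked'.
— Isaac: subject of the clause headed by 'asked'; c-commands the reflexive within its binding domain — allowed (Principle A).
— Ivan: subject of the clause headed by 'admitted'; c-commands the reflexive but lies outside its binding domain — cannot bind it (Principle A).
— Marcus: possessor inside the second object DP of the clause headed by 'asked'; does not c-command the reflexive — cannot bind it (Principle A).
— Oscar's neighbor: object of the clause headed by 'promised'; c-commands the reflexive but lies outside its binding domain — cannot bind it (Principle A).

Isaac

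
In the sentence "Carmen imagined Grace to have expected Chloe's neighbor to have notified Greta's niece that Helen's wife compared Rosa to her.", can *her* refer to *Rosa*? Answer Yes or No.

No

*her* is a pronoun; Principle B requires it to be free in its binding domain — the clause headed by 'compared'.
— Rosa: object of the clause headed by 'compared'; c-commands the pronoun within its binding domain — blocked (Principle B).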